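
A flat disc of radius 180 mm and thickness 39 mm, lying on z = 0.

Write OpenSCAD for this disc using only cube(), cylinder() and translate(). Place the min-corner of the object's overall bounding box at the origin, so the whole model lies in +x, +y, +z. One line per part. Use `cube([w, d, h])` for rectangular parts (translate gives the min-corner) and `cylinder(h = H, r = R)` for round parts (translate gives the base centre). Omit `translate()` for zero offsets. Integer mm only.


translate([180, 180, 0]) cylinder(h = 39, r = 180);


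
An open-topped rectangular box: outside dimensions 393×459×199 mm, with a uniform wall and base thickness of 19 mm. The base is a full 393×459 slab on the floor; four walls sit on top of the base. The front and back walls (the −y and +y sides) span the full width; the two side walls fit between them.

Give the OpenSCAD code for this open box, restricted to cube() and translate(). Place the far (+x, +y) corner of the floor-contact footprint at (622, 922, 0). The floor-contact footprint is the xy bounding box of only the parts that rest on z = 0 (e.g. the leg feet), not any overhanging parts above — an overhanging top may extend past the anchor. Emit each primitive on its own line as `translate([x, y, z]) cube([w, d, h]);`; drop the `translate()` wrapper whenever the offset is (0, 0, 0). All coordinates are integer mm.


translate([229, 463, 0]) cube([393, 459, 19]);
translate([229, 463, 19]) cube([393, 19, 180]);
translate([229, 903, 19]) cube([393, 19, 180]);
translate([229, 482, 19]) cube([19, 421, 180]);
translate([603, 482, 19]) cube([19, 421, 180]);


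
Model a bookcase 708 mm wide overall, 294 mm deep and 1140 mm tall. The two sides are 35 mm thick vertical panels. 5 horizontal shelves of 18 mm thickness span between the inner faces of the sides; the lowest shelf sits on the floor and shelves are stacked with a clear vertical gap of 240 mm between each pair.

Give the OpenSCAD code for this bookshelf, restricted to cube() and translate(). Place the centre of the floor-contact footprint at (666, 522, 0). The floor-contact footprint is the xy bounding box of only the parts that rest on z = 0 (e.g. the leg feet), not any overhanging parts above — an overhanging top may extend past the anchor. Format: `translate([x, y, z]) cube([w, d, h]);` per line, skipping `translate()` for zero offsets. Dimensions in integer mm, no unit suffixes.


translate([312, 375, 0]) cube([35, 294, 1140]);
translate([985, 375, 0]) cube([35, 294, 1140]);
translate([347, 375, 0]) cube([638, 294, 18]);
translate([347, 375, 258]) cube([638, 294, 18]);
translate([347, 375, 516]) cube([638, 294, 18]);
translate([347, 375, 774]) cube([638, 294, 18]);
translate([347, 375, 1032]) cube([638, 294, 18]);


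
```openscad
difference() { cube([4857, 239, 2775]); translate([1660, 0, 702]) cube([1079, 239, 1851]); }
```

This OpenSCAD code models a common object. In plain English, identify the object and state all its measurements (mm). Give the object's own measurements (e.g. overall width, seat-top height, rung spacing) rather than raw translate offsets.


A wall 4857 mm long (x), 239 mm thick (y), 2775 mm tall, with a rectangular window opening cut through it. The opening is 1079 mm wide and 1851 mm tall; its sill is at z = 702 mm and its near (−x) edge is 1660 mm from the wall's −x end. The opening passes through the full wall thickness.


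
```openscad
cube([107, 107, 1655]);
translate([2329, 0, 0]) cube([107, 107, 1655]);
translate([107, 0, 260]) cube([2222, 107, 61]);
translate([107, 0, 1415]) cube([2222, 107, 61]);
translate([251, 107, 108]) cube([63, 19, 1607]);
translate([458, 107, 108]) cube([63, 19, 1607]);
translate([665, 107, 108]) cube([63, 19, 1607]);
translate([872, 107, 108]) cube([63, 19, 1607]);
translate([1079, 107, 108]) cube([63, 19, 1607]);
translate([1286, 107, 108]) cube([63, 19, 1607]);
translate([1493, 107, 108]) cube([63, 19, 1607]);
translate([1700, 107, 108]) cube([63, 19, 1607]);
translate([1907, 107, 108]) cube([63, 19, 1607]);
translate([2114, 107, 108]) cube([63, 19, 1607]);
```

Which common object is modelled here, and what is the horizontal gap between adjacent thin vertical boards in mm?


A fence section. The picket gap is 144 mm.

Two posts, two rails, 10 pickets — a fence section. Span 2222 mm holds 10 pickets of 63 mm with 11 equal gaps: ⌊(2222 − 10·63) / 11⌋ = 144 mm.


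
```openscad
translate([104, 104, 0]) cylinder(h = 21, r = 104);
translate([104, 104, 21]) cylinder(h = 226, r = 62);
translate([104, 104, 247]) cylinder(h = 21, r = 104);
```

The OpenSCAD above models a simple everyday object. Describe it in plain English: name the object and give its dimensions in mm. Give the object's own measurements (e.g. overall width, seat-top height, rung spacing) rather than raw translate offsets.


A spool: two coaxial disc flanges of radius 104 mm and thickness 21 mm, joined by a core cylinder of radius 62 mm and height 226 mm. The lower flange rests on z = 0 and the three cylinders share a vertical axis.


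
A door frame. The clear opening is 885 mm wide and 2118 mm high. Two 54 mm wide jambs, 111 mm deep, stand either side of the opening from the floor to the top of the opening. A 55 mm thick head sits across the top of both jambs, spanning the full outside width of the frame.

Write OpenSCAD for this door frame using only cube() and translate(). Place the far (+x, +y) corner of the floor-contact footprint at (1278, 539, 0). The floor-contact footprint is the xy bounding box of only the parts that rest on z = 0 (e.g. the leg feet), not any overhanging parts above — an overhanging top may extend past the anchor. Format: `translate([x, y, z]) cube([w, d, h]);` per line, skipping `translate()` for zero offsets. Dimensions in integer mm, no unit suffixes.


translate([285, 428, 0]) cube([54, 111, 2118]);
translate([1224, 428, 0]) cube([54, 111, 2118]);
translate([285, 428, 2118]) cube([993, 111, 55]);


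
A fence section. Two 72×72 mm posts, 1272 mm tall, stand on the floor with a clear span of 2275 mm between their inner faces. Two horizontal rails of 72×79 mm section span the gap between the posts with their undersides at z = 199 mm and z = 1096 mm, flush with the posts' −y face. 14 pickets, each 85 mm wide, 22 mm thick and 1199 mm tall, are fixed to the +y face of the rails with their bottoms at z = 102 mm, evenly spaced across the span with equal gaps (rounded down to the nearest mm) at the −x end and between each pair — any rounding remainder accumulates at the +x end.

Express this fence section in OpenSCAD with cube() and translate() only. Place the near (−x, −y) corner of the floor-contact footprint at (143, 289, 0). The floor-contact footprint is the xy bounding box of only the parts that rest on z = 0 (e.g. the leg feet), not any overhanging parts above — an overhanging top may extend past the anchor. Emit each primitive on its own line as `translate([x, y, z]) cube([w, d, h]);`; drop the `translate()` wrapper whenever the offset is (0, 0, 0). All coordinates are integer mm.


translate([143, 289, 0]) cube([72, 72, 1272]);
translate([2490, 289, 0]) cube([72, 72, 1272]);
translate([215, 289, 199]) cube([2275, 72, 79]);
translate([215, 289, 1096]) cube([2275, 72, 79]);
translate([287, 361, 102]) cube([85, 22, 1199]);
translate([444, 361, 102]) cube([85, 22, 1199]);
translate([601, 361, 102]) cube([85, 22, 1199]);
translate([758, 361, 102]) cube([85, 22, 1199]);
translate([915, 361, 102]) cube([85, 22, 1199]);
translate([1072, 361, 102]) cube([85, 22, 1199]);
translate([1229, 361, 102]) cube([85, 22, 1199]);
translate([1386, 361, 102]) cube([85, 22, 1199]);
translate([1543, 361, 102]) cube([85, 22, 1199]);
translate([1700, 361, 102]) cube([85, 22, 1199]);
translate([1857, 361, 102]) cube([85, 22, 1199]);
translate([2014, 361, 102]) cube([85, 22, 1199]);
translate([2171, 361, 102]) cube([85, 22, 1199]);
translate([2328, 361, 102]) cube([85, 22, 1199]);


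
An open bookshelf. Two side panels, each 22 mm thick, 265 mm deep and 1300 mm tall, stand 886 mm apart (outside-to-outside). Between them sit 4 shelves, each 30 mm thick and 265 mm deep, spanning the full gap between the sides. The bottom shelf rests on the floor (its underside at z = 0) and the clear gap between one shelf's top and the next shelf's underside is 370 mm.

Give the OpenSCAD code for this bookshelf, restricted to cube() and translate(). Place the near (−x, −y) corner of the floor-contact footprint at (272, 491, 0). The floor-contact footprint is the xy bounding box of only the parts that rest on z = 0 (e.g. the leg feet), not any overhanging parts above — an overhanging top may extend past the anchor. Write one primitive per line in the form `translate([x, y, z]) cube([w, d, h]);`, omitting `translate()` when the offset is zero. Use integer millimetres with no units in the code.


translate([272, 491, 0]) cube([22, 265, 1300]);
translate([1136, 491, 0]) cube([22, 265, 1300]);
translate([294, 491, 0]) cube([842, 265, 30]);
translate([294, 491, 400]) cube([842, 265, 30]);
translate([294, 491, 800]) cube([842, 265, 30]);
translate([294, 491, 1200]) cube([842, 265, 30]);


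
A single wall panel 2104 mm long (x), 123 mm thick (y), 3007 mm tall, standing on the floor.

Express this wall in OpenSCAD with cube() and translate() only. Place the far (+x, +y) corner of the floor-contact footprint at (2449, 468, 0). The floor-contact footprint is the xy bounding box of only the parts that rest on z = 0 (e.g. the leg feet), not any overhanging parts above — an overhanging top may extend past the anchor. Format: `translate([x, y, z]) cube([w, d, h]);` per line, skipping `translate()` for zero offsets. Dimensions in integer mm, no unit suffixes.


translate([345, 345, 0]) cube([2104, 123, 3007]);


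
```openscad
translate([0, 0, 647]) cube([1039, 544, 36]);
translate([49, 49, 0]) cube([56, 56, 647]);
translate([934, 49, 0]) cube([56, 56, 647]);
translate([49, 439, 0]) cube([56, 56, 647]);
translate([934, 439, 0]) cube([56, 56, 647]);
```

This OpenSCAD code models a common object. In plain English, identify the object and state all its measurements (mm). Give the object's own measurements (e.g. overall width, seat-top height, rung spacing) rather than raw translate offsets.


A table: top 1039 mm (x) × 544 mm (y), 36 mm thick, upper face at z = 683 mm, on four 56×56 mm square legs, each inset 49 mm from the nearest pair of top edges from z = 0 to the bottom of the top.


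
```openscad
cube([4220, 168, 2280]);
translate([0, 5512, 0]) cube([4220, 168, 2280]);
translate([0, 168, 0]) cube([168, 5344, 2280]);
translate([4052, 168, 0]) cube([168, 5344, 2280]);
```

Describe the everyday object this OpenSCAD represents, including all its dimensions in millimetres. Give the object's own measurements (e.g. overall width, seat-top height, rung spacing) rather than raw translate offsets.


The wall frame of a small rectangular building: four walls, each 2280 mm tall and 168 mm thick, enclosing a footprint 4220 mm (x) by 5680 mm (y) outside-to-outside, with no floor or roof. The front and back walls (the −y and +y sides) span the full width; the two side walls fit between them.


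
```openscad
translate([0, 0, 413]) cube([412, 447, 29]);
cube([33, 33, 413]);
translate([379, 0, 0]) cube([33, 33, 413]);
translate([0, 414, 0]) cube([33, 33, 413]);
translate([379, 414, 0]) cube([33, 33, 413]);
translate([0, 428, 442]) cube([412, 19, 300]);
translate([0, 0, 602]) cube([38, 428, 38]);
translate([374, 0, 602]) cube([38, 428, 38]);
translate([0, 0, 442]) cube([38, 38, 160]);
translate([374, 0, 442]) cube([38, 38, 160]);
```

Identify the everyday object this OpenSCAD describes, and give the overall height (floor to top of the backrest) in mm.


A chair. The overall height is 742 mm.

A slab on four corner posts with a tall panel at the back — a chair. The seat slab sits at z = 413 with thickness 29, and the 300 mm backrest starts at the seat top, so the overall height is 413 + 29 + 300 = 742 mm.


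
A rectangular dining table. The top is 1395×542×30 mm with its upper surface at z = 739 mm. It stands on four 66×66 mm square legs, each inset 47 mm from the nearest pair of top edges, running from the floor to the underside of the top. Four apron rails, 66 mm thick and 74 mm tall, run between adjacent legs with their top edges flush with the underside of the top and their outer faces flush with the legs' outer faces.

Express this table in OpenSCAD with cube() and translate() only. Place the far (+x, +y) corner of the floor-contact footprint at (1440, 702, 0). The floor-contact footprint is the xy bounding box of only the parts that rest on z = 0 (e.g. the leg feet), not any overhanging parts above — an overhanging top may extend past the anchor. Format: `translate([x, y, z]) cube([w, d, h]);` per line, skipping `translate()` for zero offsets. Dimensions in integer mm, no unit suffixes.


translate([92, 207, 709]) cube([1395, 542, 30]);
translate([139, 254, 0]) cube([66, 66, 709]);
translate([1374, 254, 0]) cube([66, 66, 709]);
translate([139, 636, 0]) cube([66, 66, 709]);
translate([1374, 636, 0]) cube([66, 66, 709]);
translate([205, 254, 635]) cube([1169, 66, 74]);
translate([205, 636, 635]) cube([1169, 66, 74]);
translate([139, 320, 635]) cube([66, 316, 74]);
translate([1374, 320, 635]) cube([66, 316, 74]);


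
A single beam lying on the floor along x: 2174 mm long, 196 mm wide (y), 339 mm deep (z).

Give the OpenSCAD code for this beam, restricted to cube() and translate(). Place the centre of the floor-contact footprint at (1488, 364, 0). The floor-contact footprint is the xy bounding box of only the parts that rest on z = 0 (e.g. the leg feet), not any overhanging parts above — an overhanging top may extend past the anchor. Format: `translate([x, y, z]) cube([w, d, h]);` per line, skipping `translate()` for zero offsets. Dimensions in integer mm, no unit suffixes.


translate([401, 266, 0]) cube([2174, 196, 339]);


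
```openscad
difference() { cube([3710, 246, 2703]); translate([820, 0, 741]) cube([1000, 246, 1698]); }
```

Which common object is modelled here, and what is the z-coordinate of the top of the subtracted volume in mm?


A wall with a window opening. The window head height is 2439 mm.

A wall with a rectangular opening subtracted — a window. Sill at z = 741, opening 1698 mm tall, so the head is at 741 + 1698 = 2439 mm.


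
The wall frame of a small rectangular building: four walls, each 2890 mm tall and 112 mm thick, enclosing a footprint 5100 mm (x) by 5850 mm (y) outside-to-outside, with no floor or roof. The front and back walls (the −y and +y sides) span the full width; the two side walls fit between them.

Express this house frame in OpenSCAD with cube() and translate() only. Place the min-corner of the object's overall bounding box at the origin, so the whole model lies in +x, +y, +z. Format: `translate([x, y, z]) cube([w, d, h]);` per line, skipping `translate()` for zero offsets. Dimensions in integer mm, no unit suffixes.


cube([5100, 112, 2890]);
translate([0, 5738, 0]) cube([5100, 112, 2890]);
translate([0, 112, 0]) cube([112, 5626, 2890]);
translate([4988, 112, 0]) cube([112, 5626, 2890]);


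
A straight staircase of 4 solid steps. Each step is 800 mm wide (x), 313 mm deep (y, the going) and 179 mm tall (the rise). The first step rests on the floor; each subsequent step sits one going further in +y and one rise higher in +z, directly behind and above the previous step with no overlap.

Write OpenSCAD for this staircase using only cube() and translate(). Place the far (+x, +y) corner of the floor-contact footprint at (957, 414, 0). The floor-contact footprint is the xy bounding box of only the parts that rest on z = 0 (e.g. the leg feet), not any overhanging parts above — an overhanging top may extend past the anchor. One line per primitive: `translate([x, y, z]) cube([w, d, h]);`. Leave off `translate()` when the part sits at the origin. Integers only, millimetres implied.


translate([157, 101, 0]) cube([800, 313, 179]);
translate([157, 414, 179]) cube([800, 313, 179]);
translate([157, 727, 358]) cube([800, 313, 179]);
translate([157, 1040, 537]) cube([800, 313, 179]);


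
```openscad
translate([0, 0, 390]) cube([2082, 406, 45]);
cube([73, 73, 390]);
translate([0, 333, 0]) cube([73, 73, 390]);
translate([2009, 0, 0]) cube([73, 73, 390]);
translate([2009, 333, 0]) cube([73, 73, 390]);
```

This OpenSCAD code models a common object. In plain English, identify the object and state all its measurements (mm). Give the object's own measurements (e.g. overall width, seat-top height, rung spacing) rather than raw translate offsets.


A bench: a 2082×406 mm seat slab, 45 mm thick, top at z = 435 mm, on four 73×73 mm square legs flush with the seat corners and standing on z = 0.


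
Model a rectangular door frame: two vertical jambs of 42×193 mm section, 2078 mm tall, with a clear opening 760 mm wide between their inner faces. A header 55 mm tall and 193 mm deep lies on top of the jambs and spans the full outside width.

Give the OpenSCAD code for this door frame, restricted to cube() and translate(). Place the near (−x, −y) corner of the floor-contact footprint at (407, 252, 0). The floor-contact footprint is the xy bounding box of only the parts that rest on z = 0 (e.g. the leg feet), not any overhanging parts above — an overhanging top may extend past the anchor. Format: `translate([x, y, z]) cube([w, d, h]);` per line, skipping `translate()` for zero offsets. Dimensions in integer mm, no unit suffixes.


translate([407, 252, 0]) cube([42, 193, 2078]);
translate([1209, 252, 0]) cube([42, 193, 2078]);
translate([407, 252, 2078]) cube([844, 193, 55]);


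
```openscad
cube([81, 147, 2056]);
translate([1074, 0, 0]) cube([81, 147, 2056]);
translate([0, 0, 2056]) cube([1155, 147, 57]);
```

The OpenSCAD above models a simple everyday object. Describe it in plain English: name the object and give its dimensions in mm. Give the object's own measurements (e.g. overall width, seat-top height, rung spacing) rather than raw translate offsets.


A door frame. The clear opening is 993 mm wide and 2056 mm high. Two 81 mm wide jambs, 147 mm deep, stand either side of the opening from the floor to the top of the opening. A 57 mm thick head sits across the top of both jambs, spanning the full outside width of the frame.


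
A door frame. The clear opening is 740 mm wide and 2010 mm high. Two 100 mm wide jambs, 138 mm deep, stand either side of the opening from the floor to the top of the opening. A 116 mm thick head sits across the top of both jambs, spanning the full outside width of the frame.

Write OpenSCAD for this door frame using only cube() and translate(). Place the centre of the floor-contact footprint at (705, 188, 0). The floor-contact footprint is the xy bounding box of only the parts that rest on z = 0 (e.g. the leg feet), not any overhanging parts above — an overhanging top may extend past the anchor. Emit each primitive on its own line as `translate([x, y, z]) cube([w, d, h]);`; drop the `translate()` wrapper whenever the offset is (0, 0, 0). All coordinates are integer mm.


translate([235, 119, 0]) cube([100, 138, 2010]);
translate([1075, 119, 0]) cube([100, 138, 2010]);
translate([235, 119, 2010]) cube([940, 138, 116]);


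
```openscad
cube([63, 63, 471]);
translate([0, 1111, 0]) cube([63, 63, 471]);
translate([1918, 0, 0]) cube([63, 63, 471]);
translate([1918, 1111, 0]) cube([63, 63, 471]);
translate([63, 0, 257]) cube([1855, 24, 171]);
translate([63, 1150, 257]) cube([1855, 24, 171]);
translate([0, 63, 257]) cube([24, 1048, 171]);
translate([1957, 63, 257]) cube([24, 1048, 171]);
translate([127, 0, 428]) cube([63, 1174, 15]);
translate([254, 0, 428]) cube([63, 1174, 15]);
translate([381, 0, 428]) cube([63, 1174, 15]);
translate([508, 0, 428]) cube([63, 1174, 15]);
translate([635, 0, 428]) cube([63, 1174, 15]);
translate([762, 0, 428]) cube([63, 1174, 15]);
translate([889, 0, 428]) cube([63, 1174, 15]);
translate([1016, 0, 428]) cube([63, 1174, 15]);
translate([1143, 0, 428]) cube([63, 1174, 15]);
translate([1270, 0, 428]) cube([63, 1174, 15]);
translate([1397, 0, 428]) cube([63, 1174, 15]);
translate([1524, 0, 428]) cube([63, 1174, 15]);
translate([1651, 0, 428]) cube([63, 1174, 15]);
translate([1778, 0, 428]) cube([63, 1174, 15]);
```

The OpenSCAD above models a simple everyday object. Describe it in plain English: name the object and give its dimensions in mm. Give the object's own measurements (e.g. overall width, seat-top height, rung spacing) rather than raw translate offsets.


A bed frame 1981 mm long (x) by 1174 mm wide (y). Four 63×63 mm corner posts, 471 mm tall, at the corners of the footprint. Four rails of 24 mm thickness and 171 mm height run between adjacent posts with their undersides at z = 257 mm, their outer faces flush with the outside of the frame (the two x-running rails run between the posts' inner faces; the two y-running rails run between the posts' inner faces). 14 slats, each 63 mm wide (x) and 15 mm thick, lie across the top of the two x-running rails, running the full 1174 mm width of the frame in y; along x they sit between the end posts with a 64 mm gap after the −x posts and between neighbouring slats, leaving 77 mm before the +x posts.


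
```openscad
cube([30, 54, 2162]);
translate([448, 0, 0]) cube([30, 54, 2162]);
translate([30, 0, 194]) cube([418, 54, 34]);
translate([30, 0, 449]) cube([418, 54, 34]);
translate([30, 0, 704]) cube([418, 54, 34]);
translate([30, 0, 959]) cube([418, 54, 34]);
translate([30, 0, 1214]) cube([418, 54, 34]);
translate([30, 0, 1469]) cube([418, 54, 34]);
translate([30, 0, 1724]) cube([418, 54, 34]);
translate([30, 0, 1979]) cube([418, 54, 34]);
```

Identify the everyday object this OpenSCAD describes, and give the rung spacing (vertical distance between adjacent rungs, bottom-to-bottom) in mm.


A ladder. The rung spacing is 255 mm.

Two tall 30×54 posts with 8 short bars between them — a ladder. Adjacent rungs sit at z = 194 and z = 449, so the spacing is 449 − 194 = 255 mm.


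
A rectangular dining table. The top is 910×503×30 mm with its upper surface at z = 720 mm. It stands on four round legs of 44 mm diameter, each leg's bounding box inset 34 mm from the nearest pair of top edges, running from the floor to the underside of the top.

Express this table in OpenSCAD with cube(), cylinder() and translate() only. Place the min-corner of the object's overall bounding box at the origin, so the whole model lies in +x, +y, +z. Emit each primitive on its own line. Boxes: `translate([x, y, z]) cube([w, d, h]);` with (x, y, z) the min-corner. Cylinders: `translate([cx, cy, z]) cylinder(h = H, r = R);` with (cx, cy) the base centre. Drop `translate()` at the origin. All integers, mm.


translate([0, 0, 690]) cube([910, 503, 30]);
translate([56, 56, 0]) cylinder(h = 690, r = 22);
translate([854, 56, 0]) cylinder(h = 690, r = 22);
translate([56, 447, 0]) cylinder(h = 690, r = 22);
translate([854, 447, 0]) cylinder(h = 690, r = 22);


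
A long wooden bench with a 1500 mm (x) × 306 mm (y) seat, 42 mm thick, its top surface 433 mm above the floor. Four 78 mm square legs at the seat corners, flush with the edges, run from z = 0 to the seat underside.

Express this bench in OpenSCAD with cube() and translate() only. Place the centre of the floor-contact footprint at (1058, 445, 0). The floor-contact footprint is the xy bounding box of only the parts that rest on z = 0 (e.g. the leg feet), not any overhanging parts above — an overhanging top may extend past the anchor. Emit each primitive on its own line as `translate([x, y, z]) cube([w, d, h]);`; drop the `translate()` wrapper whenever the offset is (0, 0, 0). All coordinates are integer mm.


translate([308, 292, 391]) cube([1500, 306, 42]);
translate([308, 292, 0]) cube([78, 78, 391]);
translate([308, 520, 0]) cube([78, 78, 391]);
translate([1730, 292, 0]) cube([78, 78, 391]);
translate([1730, 520, 0]) cube([78, 78, 391]);


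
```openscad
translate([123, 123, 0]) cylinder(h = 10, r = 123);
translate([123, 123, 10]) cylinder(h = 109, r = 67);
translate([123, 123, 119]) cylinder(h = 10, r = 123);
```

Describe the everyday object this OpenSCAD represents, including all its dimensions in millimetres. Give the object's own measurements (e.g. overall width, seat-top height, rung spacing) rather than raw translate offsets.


A spool: two coaxial disc flanges of radius 123 mm and thickness 10 mm, joined by a core cylinder of radius 67 mm and height 109 mm. The lower flange rests on z = 0 and the three cylinders share a vertical axis.


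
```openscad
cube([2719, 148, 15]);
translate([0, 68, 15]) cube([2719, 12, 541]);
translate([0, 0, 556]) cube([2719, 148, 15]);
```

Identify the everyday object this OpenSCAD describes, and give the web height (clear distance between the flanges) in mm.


An I-beam. The web height is 541 mm.

Two wide flanges with a thin centred web — an I-beam. Overall 571 mm minus two 15 mm flanges gives a web of 571 − 2·15 = 541 mm.


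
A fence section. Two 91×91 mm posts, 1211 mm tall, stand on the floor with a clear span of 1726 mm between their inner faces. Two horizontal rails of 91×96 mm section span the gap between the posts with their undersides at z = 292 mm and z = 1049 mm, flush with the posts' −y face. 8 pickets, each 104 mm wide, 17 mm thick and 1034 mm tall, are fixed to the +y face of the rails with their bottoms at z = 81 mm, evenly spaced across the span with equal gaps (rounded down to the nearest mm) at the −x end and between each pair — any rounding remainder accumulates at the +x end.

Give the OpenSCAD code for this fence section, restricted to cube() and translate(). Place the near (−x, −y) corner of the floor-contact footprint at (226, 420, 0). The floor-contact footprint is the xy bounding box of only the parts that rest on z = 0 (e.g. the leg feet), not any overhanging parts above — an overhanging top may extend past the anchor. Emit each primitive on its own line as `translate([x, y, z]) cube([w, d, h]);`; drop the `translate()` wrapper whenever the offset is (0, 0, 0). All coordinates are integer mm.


translate([226, 420, 0]) cube([91, 91, 1211]);
translate([2043, 420, 0]) cube([91, 91, 1211]);
translate([317, 420, 292]) cube([1726, 91, 96]);
translate([317, 420, 1049]) cube([1726, 91, 96]);
translate([416, 511, 81]) cube([104, 17, 1034]);
translate([619, 511, 81]) cube([104, 17, 1034]);
translate([822, 511, 81]) cube([104, 17, 1034]);
translate([1025, 511, 81]) cube([104, 17, 1034]);
translate([1228, 511, 81]) cube([104, 17, 1034]);
translate([1431, 511, 81]) cube([104, 17, 1034]);
translate([1634, 511, 81]) cube([104, 17, 1034]);
translate([1837, 511, 81]) cube([104, 17, 1034]);


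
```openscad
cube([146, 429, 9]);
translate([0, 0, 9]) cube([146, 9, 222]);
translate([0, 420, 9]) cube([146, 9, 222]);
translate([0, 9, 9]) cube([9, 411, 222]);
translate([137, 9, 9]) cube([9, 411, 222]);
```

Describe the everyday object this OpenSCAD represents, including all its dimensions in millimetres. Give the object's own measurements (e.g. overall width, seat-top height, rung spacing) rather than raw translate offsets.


An open-topped rectangular box: outside dimensions 146×429×231 mm, with a uniform wall and base thickness of 9 mm. The base is a full 146×429 slab on the floor; four walls sit on top of the base. The front and back walls (the −y and +y sides) span the full width; the two side walls fit between them.


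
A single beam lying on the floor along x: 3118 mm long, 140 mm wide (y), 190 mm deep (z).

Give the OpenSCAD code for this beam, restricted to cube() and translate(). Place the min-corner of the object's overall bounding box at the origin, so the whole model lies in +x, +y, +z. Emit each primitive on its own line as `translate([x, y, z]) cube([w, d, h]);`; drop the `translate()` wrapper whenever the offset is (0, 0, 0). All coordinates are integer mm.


cube([3118, 140, 190]);


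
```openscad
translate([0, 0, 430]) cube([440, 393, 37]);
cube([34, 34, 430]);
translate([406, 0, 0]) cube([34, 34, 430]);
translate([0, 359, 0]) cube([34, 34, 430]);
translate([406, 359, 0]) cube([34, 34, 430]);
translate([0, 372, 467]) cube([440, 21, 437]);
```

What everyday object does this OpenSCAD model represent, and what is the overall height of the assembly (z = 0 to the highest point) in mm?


A chair. The overall height is 904 mm.

A slab on four corner posts with a tall panel at the back — a chair. The seat slab sits at z = 430 with thickness 37, and the 437 mm backrest starts at the seat top, so the overall height is 430 + 37 + 437 = 904 mm.


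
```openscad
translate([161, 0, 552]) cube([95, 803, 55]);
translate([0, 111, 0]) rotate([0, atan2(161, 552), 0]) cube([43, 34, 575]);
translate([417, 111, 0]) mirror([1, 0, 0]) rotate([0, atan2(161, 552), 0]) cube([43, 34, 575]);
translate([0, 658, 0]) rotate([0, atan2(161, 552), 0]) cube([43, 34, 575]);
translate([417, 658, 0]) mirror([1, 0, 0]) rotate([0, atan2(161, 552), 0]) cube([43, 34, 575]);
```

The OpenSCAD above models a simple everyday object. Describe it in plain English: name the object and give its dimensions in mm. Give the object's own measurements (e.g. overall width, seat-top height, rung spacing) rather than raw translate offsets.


A sawhorse. A 95×803×55 mm beam (x, y, z) sits on two A-frame leg pairs. Each pair is two raked legs of 43×34 mm section (34 mm along y) splaying symmetrically in x. Each leg rises 552 mm vertically over 161 mm of horizontal reach and is 575 mm long along its own axis. Every leg's outer bottom edge rests on the floor and its outer top edge meets a bottom edge of the beam — the left legs (tilting toward +x) meet the beam's −x bottom edge, the right legs (their mirror images, tilting toward −x) meet its +x bottom edge — so the leg tops tuck under the beam, the beam's underside is 552 mm above the floor, and the feet are 417 mm apart outside-to-outside with the beam centred between them. The two leg pairs are set in 111 mm from either end of the beam.


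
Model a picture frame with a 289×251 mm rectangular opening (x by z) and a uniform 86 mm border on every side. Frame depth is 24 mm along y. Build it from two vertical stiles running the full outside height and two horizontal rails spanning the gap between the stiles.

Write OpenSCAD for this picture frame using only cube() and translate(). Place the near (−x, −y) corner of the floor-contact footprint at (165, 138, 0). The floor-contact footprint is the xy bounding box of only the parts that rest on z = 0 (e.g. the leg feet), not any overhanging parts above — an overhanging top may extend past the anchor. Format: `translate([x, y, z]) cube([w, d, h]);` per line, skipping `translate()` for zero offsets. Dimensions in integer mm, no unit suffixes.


translate([165, 138, 0]) cube([86, 24, 423]);
translate([540, 138, 0]) cube([86, 24, 423]);
translate([251, 138, 0]) cube([289, 24, 86]);
translate([251, 138, 337]) cube([289, 24, 86]);


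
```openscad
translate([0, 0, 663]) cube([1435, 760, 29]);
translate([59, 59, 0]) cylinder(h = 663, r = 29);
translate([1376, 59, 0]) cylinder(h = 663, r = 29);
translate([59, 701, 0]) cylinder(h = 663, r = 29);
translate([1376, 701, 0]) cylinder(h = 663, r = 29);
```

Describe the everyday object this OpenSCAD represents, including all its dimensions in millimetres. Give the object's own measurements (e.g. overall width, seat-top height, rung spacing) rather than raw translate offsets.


A table: top 1435 mm (x) × 760 mm (y), 29 mm thick, upper face at z = 692 mm, on four round legs of 58 mm diameter, each leg's bounding box inset 30 mm from the nearest pair of top edges from z = 0 to the bottom of the top.


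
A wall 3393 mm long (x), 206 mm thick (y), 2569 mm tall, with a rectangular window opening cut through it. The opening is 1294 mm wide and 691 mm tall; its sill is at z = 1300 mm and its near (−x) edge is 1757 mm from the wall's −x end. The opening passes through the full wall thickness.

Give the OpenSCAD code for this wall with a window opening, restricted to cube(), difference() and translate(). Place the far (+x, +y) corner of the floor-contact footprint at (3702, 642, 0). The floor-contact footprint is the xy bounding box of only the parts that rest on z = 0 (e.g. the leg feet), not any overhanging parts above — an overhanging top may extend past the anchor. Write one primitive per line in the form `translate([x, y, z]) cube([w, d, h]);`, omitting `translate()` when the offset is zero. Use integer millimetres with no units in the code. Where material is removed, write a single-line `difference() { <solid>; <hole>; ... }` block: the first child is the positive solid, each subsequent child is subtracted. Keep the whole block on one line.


difference() { translate([309, 436, 0]) cube([3393, 206, 2569]); translate([2066, 436, 1300]) cube([1294, 206, 691]); }


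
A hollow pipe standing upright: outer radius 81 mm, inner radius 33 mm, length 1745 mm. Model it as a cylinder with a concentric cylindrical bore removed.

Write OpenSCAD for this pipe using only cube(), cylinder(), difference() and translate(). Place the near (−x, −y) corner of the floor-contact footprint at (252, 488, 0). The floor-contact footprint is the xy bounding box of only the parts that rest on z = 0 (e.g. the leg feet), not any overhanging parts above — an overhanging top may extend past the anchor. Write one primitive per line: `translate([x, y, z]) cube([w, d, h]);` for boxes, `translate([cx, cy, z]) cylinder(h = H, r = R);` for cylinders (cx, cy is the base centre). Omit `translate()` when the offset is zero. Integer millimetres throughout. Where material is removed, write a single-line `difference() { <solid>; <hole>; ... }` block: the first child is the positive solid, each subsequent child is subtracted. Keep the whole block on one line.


difference() { translate([333, 569, 0]) cylinder(h = 1745, r = 81); translate([333, 569, 0]) cylinder(h = 1745, r = 33); }


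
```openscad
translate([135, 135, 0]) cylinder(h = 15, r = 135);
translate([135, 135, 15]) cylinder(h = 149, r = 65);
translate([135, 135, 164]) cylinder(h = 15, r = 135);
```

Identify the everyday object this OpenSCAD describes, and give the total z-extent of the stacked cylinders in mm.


A spool. The overall height is 179 mm.

Three coaxial cylinders, large–small–large — a spool. Two 15 mm flanges and a 149 mm core give 15 + 149 + 15 = 179 mm.


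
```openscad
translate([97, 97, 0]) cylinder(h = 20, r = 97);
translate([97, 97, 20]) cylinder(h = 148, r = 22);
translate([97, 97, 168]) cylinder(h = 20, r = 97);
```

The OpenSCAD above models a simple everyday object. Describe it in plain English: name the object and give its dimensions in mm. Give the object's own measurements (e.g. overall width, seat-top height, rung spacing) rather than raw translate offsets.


A spool: two coaxial disc flanges of radius 97 mm and thickness 20 mm, joined by a core cylinder of radius 22 mm and height 148 mm. The lower flange rests on z = 0 and the three cylinders share a vertical axis.


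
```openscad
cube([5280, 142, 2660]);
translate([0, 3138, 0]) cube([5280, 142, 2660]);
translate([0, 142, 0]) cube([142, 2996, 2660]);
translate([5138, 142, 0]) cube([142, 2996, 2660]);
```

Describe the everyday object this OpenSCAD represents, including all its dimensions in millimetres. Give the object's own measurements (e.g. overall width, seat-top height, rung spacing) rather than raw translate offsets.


The wall frame of a small rectangular building: four walls, each 2660 mm tall and 142 mm thick, enclosing a footprint 5280 mm (x) by 3280 mm (y) outside-to-outside, with no floor or roof. The front and back walls (the −y and +y sides) span the full width; the two side walls fit between them.


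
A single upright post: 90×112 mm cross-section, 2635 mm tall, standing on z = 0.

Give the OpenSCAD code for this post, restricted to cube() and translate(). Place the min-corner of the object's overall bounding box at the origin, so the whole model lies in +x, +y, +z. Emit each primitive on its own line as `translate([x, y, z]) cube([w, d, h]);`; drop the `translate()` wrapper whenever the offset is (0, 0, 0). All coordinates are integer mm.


cube([90, 112, 2635]);


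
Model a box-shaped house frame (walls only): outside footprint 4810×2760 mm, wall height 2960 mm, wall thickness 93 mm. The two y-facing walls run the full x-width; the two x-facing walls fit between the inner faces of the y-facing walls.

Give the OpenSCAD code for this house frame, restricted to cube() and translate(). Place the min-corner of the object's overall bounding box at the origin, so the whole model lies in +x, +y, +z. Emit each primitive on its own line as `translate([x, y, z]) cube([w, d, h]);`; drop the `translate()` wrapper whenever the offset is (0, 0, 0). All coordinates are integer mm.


cube([4810, 93, 2960]);
translate([0, 2667, 0]) cube([4810, 93, 2960]);
translate([0, 93, 0]) cube([93, 2574, 2960]);
translate([4717, 93, 0]) cube([93, 2574, 2960]);


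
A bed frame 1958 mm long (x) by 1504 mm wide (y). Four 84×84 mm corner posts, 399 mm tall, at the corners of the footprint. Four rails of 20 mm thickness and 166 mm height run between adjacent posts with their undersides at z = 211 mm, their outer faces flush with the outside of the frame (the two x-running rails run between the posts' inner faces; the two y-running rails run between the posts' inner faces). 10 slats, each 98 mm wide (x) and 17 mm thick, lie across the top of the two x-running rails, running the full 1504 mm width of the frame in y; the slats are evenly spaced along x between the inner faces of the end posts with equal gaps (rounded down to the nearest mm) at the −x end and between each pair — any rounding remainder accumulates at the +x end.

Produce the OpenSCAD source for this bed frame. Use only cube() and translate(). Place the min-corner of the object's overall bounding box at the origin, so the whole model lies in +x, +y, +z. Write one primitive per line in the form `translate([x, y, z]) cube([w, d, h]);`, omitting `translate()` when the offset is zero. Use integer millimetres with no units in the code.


cube([84, 84, 399]);
translate([0, 1420, 0]) cube([84, 84, 399]);
translate([1874, 0, 0]) cube([84, 84, 399]);
translate([1874, 1420, 0]) cube([84, 84, 399]);
translate([84, 0, 211]) cube([1790, 20, 166]);
translate([84, 1484, 211]) cube([1790, 20, 166]);
translate([0, 84, 211]) cube([20, 1336, 166]);
translate([1938, 84, 211]) cube([20, 1336, 166]);
translate([157, 0, 377]) cube([98, 1504, 17]);
translate([328, 0, 377]) cube([98, 1504, 17]);
translate([499, 0, 377]) cube([98, 1504, 17]);
translate([670, 0, 377]) cube([98, 1504, 17]);
translate([841, 0, 377]) cube([98, 1504, 17]);
translate([1012, 0, 377]) cube([98, 1504, 17]);
translate([1183, 0, 377]) cube([98, 1504, 17]);
translate([1354, 0, 377]) cube([98, 1504, 17]);
translate([1525, 0, 377]) cube([98, 1504, 17]);
translate([1696, 0, 377]) cube([98, 1504, 17]);


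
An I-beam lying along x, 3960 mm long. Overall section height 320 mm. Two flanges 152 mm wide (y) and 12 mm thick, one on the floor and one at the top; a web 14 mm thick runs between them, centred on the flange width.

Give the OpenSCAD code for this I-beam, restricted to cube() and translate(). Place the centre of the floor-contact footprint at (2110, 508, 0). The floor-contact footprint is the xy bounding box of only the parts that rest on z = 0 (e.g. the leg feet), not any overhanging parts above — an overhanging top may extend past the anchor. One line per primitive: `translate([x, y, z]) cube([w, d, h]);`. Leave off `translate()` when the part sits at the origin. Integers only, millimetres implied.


translate([130, 432, 0]) cube([3960, 152, 12]);
translate([130, 501, 12]) cube([3960, 14, 296]);
translate([130, 432, 308]) cube([3960, 152, 12]);


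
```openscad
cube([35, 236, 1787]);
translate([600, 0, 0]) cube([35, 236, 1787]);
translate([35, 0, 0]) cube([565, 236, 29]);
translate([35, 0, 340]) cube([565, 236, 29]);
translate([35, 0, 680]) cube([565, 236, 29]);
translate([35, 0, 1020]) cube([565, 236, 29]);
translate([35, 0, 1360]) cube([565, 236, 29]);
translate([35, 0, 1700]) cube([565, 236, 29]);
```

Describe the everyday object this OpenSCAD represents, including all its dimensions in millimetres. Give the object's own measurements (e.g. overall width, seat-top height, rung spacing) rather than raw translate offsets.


An open bookshelf. Two side panels, each 35 mm thick, 236 mm deep and 1787 mm tall, stand 635 mm apart (outside-to-outside). Between them sit 6 shelves, each 29 mm thick and 236 mm deep, spanning the full gap between the sides. The bottom shelf rests on the floor (its underside at z = 0) and the clear gap between one shelf's top and the next shelf's underside is 311 mm.
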